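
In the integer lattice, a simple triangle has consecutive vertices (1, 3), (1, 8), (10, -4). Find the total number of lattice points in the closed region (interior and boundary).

By the shoelace formula, twice the signed area is |[1·8 − 1·3] + [1·(-4) − 10·8] + [10·3 − 1·(-4)]| = 45, so the area is 22.5.
Summing gcd(|Δx|,|Δy|) over the edges gives the boundary count: gcd(0,5) + gcd(9,12) + gcd(9,7) = 5+3+1 = 9.
Pick's theorem gives I = A − B/2 + 1 = 22.5 − 9/2 + 1 = 19, so the closed region contains I + B = 19 + 9 = 28 lattice points.

28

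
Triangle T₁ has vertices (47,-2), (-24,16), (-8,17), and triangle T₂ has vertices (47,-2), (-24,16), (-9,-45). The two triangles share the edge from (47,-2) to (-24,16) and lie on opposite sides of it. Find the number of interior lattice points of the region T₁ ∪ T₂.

The union is the simple quadrilateral with vertices (47,-2), (-8,17), (-24,16), (-9,-45) in order.
By the shoelace formula, twice the signed area is |(47·17 − (-8)·(-2)) + ((-8)·16 − (-24)·17) + ((-24)·(-45) − (-9)·16) + ((-9)·(-2) − 47·(-45))| = 4420, so the area is 2210.
Along each edge there are gcd(|Δx|,|Δy|)+1 lattice points, so counting each shared vertex once the boundary has gcd(55,19) + gcd(16,1) + gcd(15,61) + gcd(56,43) = 1+1+1+1 = 4.
By Pick's theorem I = A − B/2 + 1 = 2210 − 4/2 + 1 = 2209.

2209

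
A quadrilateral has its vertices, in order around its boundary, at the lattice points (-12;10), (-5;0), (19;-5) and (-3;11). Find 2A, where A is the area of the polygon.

371

By the shoelace formula, twice the signed area is |((-12)·0 − (-5)·10) + ((-5)·(-5) − 19·0) + (19·11 − (-3)·(-5)) + ((-3)·10 − (-12)·11)| = 371, so the area is 371/2.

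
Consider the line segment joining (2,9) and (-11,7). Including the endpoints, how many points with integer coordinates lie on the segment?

2

The number of lattice points on a segment between lattice points is gcd(|Δx|,|Δy|) + 1 = gcd(13,2) + 1 = 1 + 1 = 2.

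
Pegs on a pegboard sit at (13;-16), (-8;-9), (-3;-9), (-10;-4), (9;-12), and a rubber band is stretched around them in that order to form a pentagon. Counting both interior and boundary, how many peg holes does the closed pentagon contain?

65

By the shoelace formula, twice the signed area is |(13·(-9) − (-8)·(-16)) + ((-8)·(-9) − (-3)·(-9)) + ((-3)·(-4) − (-10)·(-9)) + ((-10)·(-12) − 9·(-4)) + (9·(-16) − 13·(-12))| = 110, so the area is 55.
Along each edge there are gcd(|Δx|,|Δy|)+1 lattice points, so counting each shared vertex once the boundary has gcd(21,7) + gcd(5,0) + gcd(7,5) + gcd(19,8) + gcd(4,4) = 7+5+1+1+4 = 18.
Pick's theorem gives I = A − B/2 + 1 = 55 − 18/2 + 1 = 47, so the closed region contains I + B = 47 + 18 = 65 lattice points.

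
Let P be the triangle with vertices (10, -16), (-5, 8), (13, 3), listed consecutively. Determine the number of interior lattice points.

177

Using the shoelace formula, 2A = |(10·8 − (-5)·(-16)) + ((-5)·3 − 13·8) + (13·(-16) − 10·3)| = 357, so the area is 357/2.
Along each edge there are gcd(|Δx|,|Δy|)+1 lattice points, so counting each shared vertex once the boundary has gcd(15,24) + gcd(18,5) + gcd(3,19) = 3+1+1 = 5.
Pick's theorem gives I = A − B/2 + 1 = 357/2 − 5/2 + 1 = 177.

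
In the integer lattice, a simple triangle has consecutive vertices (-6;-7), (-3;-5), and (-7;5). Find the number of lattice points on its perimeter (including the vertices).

4

Along each edge there are gcd(|Δx|,|Δy|)+1 lattice points, so counting each shared vertex once the boundary has gcd(3,2) + gcd(4,10) + gcd(1,12) = 1+2+1 = 4.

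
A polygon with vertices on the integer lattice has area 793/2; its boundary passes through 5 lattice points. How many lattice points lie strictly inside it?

From Pick's theorem, I = A − B/2 + 1 = 793/2 − 5/2 + 1 = 395.

395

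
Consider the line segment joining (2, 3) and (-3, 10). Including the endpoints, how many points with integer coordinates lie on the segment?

2

The number of lattice points on a segment between lattice points is gcd(|Δx|,|Δy|) + 1 = gcd(5,7) + 1 = 1 + 1 = 2.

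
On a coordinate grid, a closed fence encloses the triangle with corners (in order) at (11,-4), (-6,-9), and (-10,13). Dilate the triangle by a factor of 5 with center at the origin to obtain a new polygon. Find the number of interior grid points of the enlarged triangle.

By the shoelace formula, twice the signed area is |[11·(-9) − (-6)·(-4)] + [(-6)·13 − (-10)·(-9)] + [(-10)·(-4) − 11·13]| = 394, so the area is 197.
Summing gcd(|Δx|,|Δy|) over the edges gives the boundary count: gcd(17,5) + gcd(4,22) + gcd(21,17) = 1+2+1 = 4.
Scaling by 5 multiplies the area by 5² = 25 (so the new area is 4925) and multiplies the boundary lattice-point count by 5, giving 20.
By Pick's theorem, the interior count of the dilated polygon is 4925 − 20/2 + 1 = 4916.

4916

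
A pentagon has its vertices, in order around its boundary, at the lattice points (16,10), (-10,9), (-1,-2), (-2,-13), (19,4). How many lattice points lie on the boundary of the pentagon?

7

Along each edge there are gcd(|Δx|,|Δy|)+1 lattice points, so counting each shared vertex once the boundary has gcd(26,1) + gcd(9,11) + gcd(1,11) + gcd(21,17) + gcd(3,6) = 1+1+1+1+3 = 7.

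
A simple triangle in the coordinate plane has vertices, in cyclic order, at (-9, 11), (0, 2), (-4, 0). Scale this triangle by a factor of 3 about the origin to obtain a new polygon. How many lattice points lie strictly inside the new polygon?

The shoelace formula gives twice the area as |((-9)·2 − 0·11) + (0·0 − (-4)·2) + ((-4)·11 − (-9)·0)| = 54, so the area is 27.
Along each edge there are gcd(|Δx|,|Δy|)+1 lattice points, so counting each shared vertex once the boundary has gcd(9,9) + gcd(4,2) + gcd(5,11) = 9+2+1 = 12.
Scaling by 3 multiplies the area by 3² = 9 (so the new area is 243) and multiplies the boundary lattice-point count by 3, giving 36.
By Pick's theorem, the interior count of the dilated polygon is 243 − 36/2 + 1 = 226.

226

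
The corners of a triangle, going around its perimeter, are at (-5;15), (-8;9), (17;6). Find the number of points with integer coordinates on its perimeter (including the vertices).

Summing gcd(|Δx|,|Δy|) over the edges gives the boundary count: gcd(3,6) + gcd(25,3) + gcd(22,9) = 3+1+1 = 5.

5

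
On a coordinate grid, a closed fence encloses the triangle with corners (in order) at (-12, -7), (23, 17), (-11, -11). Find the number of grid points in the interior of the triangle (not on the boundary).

81

By the shoelace formula, twice the signed area is |[(-12)·17 − 23·(-7)] + [23·(-11) − (-11)·17] + [(-11)·(-7) − (-12)·(-11)]| = 164, so the area is 82.
The number of boundary lattice points is Σ gcd(|Δx|,|Δy|) = gcd(35,24) + gcd(34,28) + gcd(1,4) = 1+2+1 = 4.
Pick's theorem gives I = A − B/2 + 1 = 82 − 4/2 + 1 = 81.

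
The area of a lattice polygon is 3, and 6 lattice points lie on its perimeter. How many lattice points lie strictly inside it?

1

Pick's theorem A = I + B/2 − 1 rearranges to I = A − B/2 + 1 = 3 − 6/2 + 1 = 1.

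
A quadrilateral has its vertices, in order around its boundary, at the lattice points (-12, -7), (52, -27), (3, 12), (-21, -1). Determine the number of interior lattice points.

885

Using the shoelace formula, 2A = |((-12)·(-27) − 52·(-7)) + (52·12 − 3·(-27)) + (3·(-1) − (-21)·12) + ((-21)·(-7) − (-12)·(-1))| = 1777, so the area is 888.5.
The number of boundary lattice points is Σ gcd(|Δx|,|Δy|) = gcd(64,20) + gcd(49,39) + gcd(24,13) + gcd(9,6) = 4+1+1+3 = 9.
By Pick's theorem A = I + B/2 − 1, so I = 888.5 − 9/2 + 1 = 885.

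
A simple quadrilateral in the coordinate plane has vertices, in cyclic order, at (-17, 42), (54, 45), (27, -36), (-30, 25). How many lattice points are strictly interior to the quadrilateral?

3702

By the shoelace formula, twice the signed area is |((-17)·45 − 54·42) + (54·(-36) − 27·45) + (27·25 − (-30)·(-36)) + ((-30)·42 − (-17)·25)| = 7432, so the area is 3716.
Summing gcd(|Δx|,|Δy|) over the edges gives the boundary count: gcd(71,3) + gcd(27,81) + gcd(57,61) + gcd(13,17) = 1+27+1+1 = 30.
By Pick's theorem A = I + B/2 − 1, so I = 3716 − 30/2 + 1 = 3702.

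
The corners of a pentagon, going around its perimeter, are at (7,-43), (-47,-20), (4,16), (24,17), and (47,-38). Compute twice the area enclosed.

By the shoelace formula, twice the signed area is |[7·(-20) − (-47)·(-43)] + [(-47)·16 − 4·(-20)] + [4·17 − 24·16] + [24·(-38) − 47·17] + [47·(-43) − 7·(-38)]| = 6615, so the area is 6615/2.

6615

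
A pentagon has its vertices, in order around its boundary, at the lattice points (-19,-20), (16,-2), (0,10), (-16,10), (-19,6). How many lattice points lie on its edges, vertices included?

The number of boundary lattice points is Σ gcd(|Δx|,|Δy|) = gcd(35,18) + gcd(16,12) + gcd(16,0) + gcd(3,4) + gcd(0,26) = 1+4+16+1+26 = 48.

48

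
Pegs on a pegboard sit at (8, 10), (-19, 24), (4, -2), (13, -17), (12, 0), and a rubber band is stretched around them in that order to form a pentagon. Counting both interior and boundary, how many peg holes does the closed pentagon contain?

308

By the shoelace formula, twice the signed area is |[8·24 − (-19)·10] + [(-19)·(-2) − 4·24] + [4·(-17) − 13·(-2)] + [13·0 − 12·(-17)] + [12·10 − 8·0]| = 606, so the area is 303.
Summing gcd(|Δx|,|Δy|) over the edges gives the boundary count: gcd(27,14) + gcd(23,26) + gcd(9,15) + gcd(1,17) + gcd(4,10) = 1+1+3+1+2 = 8.
Pick's theorem gives I = A − B/2 + 1 = 303 − 8/2 + 1 = 300, so the closed region contains I + B = 300 + 8 = 308 lattice points.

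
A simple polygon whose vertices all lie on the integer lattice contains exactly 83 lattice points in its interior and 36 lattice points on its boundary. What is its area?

Pick's theorem states A = I + B/2 − 1, so A = 83 + 36/2 − 1 = 100.

100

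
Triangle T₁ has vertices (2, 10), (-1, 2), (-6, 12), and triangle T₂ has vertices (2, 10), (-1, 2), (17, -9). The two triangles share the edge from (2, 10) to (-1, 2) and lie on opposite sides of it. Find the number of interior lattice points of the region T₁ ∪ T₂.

120

The union is the simple quadrilateral with vertices (2, 10), (-6, 12), (-1, 2), (17, -9) in order.
By the shoelace formula, twice the signed area is |(2·12 − (-6)·10) + ((-6)·2 − (-1)·12) + ((-1)·(-9) − 17·2) + (17·10 − 2·(-9))| = 247, so the area is 123.5.
Summing gcd(|Δx|,|Δy|) over the edges gives the boundary count: gcd(8,2) + gcd(5,10) + gcd(18,11) + gcd(15,19) = 2+5+1+1 = 9.
By Pick's theorem I = A − B/2 + 1 = 123.5 − 9/2 + 1 = 120.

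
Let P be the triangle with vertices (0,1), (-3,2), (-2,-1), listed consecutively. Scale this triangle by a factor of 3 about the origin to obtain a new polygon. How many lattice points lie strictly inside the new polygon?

31

Using the shoelace formula, 2A = |(0·2 − (-3)·1) + ((-3)·(-1) − (-2)·2) + ((-2)·1 − 0·(-1))| = 8, so the area is 4.
The number of boundary lattice points is Σ gcd(|Δx|,|Δy|) = gcd(3,1) + gcd(1,3) + gcd(2,2) = 1+1+2 = 4.
Scaling by 3 multiplies the area by 3² = 9 (so the new area is 36) and multiplies the boundary lattice-point count by 3, giving 12.
By Pick's theorem, the interior count of the dilated polygon is 36 − 12/2 + 1 = 31.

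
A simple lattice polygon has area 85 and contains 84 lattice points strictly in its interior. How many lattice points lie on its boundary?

4

Pick's theorem gives A = I + B/2 − 1, so B = 2(A − I + 1) = 2(85 − 84 + 1) = 4.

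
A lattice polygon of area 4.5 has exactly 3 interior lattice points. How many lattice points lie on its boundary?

Pick's theorem gives A = I + B/2 − 1, so B = 2(A − I + 1) = 2(4.5 − 3 + 1) = 5.

5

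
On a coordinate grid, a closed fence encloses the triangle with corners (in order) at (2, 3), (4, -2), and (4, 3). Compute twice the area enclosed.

10

The shoelace formula gives twice the area as |(2·(-2) − 4·3) + (4·3 − 4·(-2)) + (4·3 − 2·3)| = 10, so the area is 5.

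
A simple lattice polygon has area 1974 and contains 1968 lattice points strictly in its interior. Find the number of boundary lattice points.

14

Pick's theorem gives A = I + B/2 − 1, so B = 2(A − I + 1) = 2(1974 − 1968 + 1) = 14.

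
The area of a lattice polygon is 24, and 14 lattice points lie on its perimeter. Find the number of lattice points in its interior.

18

Pick's theorem A = I + B/2 − 1 rearranges to I = A − B/2 + 1 = 24 − 14/2 + 1 = 18.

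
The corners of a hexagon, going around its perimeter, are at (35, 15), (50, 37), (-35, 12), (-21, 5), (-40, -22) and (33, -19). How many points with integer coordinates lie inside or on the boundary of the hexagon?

The shoelace formula gives twice the area as |(35·37 − 50·15) + (50·12 − (-35)·37) + ((-35)·5 − (-21)·12) + ((-21)·(-22) − (-40)·5) + ((-40)·(-19) − 33·(-22)) + (33·15 − 35·(-19))| = 5825, so the area is 2912.5.
Along each edge there are gcd(|Δx|,|Δy|)+1 lattice points, so counting each shared vertex once the boundary has gcd(15,22) + gcd(85,25) + gcd(14,7) + gcd(19,27) + gcd(73,3) + gcd(2,34) = 1+5+7+1+1+2 = 17.
Pick's theorem gives I = A − B/2 + 1 = 2912.5 − 17/2 + 1 = 2905, so the closed region contains I + B = 2905 + 17 = 2922 lattice points.

2922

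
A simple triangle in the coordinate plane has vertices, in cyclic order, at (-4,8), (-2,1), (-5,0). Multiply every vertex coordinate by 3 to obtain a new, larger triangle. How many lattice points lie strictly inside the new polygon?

By the shoelace formula, twice the signed area is |((-4)·1 − (-2)·8) + ((-2)·0 − (-5)·1) + ((-5)·8 − (-4)·0)| = 23, so the area is 23/2.
Summing gcd(|Δx|,|Δy|) over the edges gives the boundary count: gcd(2,7) + gcd(3,1) + gcd(1,8) = 1+1+1 = 3.
Scaling by 3 multiplies the area by 3² = 9 (so the new area is 103.5) and multiplies the boundary lattice-point count by 3, giving 9.
By Pick's theorem, the interior count of the dilated polygon is 103.5 − 9/2 + 1 = 100.

100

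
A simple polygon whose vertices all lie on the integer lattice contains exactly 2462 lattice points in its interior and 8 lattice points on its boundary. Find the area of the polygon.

2465

By Pick's theorem, A = I + B/2 − 1 = 2462 + 8/2 − 1 = 2465.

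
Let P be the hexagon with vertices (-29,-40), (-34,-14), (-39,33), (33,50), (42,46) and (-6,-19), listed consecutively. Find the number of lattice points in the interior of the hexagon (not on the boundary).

The shoelace formula gives twice the area as |[(-29)·(-14) − (-34)·(-40)] + [(-34)·33 − (-39)·(-14)] + [(-39)·50 − 33·33] + [33·46 − 42·50] + [42·(-19) − (-6)·46] + [(-6)·(-40) − (-29)·(-19)]| = 7076, so the area is 3538.
Along each edge there are gcd(|Δx|,|Δy|)+1 lattice points, so counting each shared vertex once the boundary has gcd(5,26) + gcd(5,47) + gcd(72,17) + gcd(9,4) + gcd(48,65) + gcd(23,21) = 1+1+1+1+1+1 = 6.
Pick's theorem gives I = A − B/2 + 1 = 3538 − 6/2 + 1 = 3536.

3536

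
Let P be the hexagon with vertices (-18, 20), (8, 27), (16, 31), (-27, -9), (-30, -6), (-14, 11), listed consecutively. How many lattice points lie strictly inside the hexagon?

366

The shoelace formula gives twice the area as |[(-18)·27 − 8·20] + [8·31 − 16·27] + [16·(-9) − (-27)·31] + [(-27)·(-6) − (-30)·(-9)] + [(-30)·11 − (-14)·(-6)] + [(-14)·20 − (-18)·11]| = 741, so the area is 741/2.
Along each edge there are gcd(|Δx|,|Δy|)+1 lattice points, so counting each shared vertex once the boundary has gcd(26,7) + gcd(8,4) + gcd(43,40) + gcd(3,3) + gcd(16,17) + gcd(4,9) = 1+4+1+3+1+1 = 11.
Pick's theorem gives I = A − B/2 + 1 = 741/2 − 11/2 + 1 = 366.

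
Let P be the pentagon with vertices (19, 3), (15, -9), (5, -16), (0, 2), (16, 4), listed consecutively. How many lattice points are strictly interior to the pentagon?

227

By the shoelace formula, twice the signed area is |[19·(-9) − 15·3] + [15·(-16) − 5·(-9)] + [5·2 − 0·(-16)] + [0·4 − 16·2] + [16·3 − 19·4]| = 461, so the area is 461/2.
Summing gcd(|Δx|,|Δy|) over the edges gives the boundary count: gcd(4,12) + gcd(10,7) + gcd(5,18) + gcd(16,2) + gcd(3,1) = 4+1+1+2+1 = 9.
Pick's theorem gives I = A − B/2 + 1 = 461/2 − 9/2 + 1 = 227.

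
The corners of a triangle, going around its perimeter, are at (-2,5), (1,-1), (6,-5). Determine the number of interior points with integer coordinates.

Using the shoelace formula, 2A = |[(-2)·(-1) − 1·5] + [1·(-5) − 6·(-1)] + [6·5 − (-2)·(-5)]| = 18, so the area is 9.
Along each edge there are gcd(|Δx|,|Δy|)+1 lattice points, so counting each shared vertex once the boundary has gcd(3,6) + gcd(5,4) + gcd(8,10) = 3+1+2 = 6.
Pick's theorem gives I = A − B/2 + 1 = 9 − 6/2 + 1 = 7.

7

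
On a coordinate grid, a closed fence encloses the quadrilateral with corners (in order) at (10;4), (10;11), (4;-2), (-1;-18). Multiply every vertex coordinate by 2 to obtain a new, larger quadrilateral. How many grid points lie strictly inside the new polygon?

The shoelace formula gives twice the area as |(10·11 − 10·4) + (10·(-2) − 4·11) + (4·(-18) − (-1)·(-2)) + ((-1)·4 − 10·(-18))| = 108, so the area is 54.
Along each edge there are gcd(|Δx|,|Δy|)+1 lattice points, so counting each shared vertex once the boundary has gcd(0,7) + gcd(6,13) + gcd(5,16) + gcd(11,22) = 7+1+1+11 = 20.
Scaling by 2 multiplies the area by 2² = 4 (so the new area is 216) and multiplies the boundary lattice-point count by 2, giving 40.
By Pick's theorem, the interior count of the dilated polygon is 216 − 40/2 + 1 = 197.

197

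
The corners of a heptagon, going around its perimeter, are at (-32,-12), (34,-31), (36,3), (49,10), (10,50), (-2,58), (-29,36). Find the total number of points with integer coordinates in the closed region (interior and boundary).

4493

By the shoelace formula, twice the signed area is |[(-32)·(-31) − 34·(-12)] + [34·3 − 36·(-31)] + [36·10 − 49·3] + [49·50 − 10·10] + [10·58 − (-2)·50] + [(-2)·36 − (-29)·58] + [(-29)·(-12) − (-32)·36]| = 8971, so the area is 8971/2.
The number of boundary lattice points is Σ gcd(|Δx|,|Δy|) = gcd(66,19) + gcd(2,34) + gcd(13,7) + gcd(39,40) + gcd(12,8) + gcd(27,22) + gcd(3,48) = 1+2+1+1+4+1+3 = 13.
Pick's theorem gives I = A − B/2 + 1 = 8971/2 − 13/2 + 1 = 4480, so the closed region contains I + B = 4480 + 13 = 4493 lattice points.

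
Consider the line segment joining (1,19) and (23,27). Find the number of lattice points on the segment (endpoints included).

The number of lattice points on a segment between lattice points is gcd(|Δx|,|Δy|) + 1 = gcd(22,8) + 1 = 2 + 1 = 3.

3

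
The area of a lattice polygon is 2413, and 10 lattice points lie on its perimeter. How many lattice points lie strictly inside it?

2409

Pick's theorem A = I + B/2 − 1 rearranges to I = A − B/2 + 1 = 2413 − 10/2 + 1 = 2409.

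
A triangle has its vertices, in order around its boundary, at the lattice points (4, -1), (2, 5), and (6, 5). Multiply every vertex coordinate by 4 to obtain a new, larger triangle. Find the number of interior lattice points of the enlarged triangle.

The shoelace formula gives twice the area as |(4·5 − 2·(-1)) + (2·5 − 6·5) + (6·(-1) − 4·5)| = 24, so the area is 12.
The number of boundary lattice points is Σ gcd(|Δx|,|Δy|) = gcd(2,6) + gcd(4,0) + gcd(2,6) = 2+4+2 = 8.
Scaling by 4 multiplies the area by 4² = 16 (so the new area is 192) and multiplies the boundary lattice-point count by 4, giving 32.
By Pick's theorem, the interior count of the dilated polygon is 192 − 32/2 + 1 = 177.

177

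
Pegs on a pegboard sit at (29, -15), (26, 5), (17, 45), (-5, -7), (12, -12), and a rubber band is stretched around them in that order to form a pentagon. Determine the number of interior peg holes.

The shoelace formula gives twice the area as |[29·5 − 26·(-15)] + [26·45 − 17·5] + [17·(-7) − (-5)·45] + [(-5)·(-12) − 12·(-7)] + [12·(-15) − 29·(-12)]| = 2038, so the area is 1019.
The number of boundary lattice points is Σ gcd(|Δx|,|Δy|) = gcd(3,20) + gcd(9,40) + gcd(22,52) + gcd(17,5) + gcd(17,3) = 1+1+2+1+1 = 6.
Pick's theorem gives I = A − B/2 + 1 = 1019 − 6/2 + 1 = 1017.

1017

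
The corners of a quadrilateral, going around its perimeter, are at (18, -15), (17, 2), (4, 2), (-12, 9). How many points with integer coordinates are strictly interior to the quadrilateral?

188

The shoelace formula gives twice the area as |(18·2 − 17·(-15)) + (17·2 − 4·2) + (4·9 − (-12)·2) + ((-12)·(-15) − 18·9)| = 395, so the area is 197.5.
Summing gcd(|Δx|,|Δy|) over the edges gives the boundary count: gcd(1,17) + gcd(13,0) + gcd(16,7) + gcd(30,24) = 1+13+1+6 = 21.
Pick's theorem gives I = A − B/2 + 1 = 197.5 − 21/2 + 1 = 188.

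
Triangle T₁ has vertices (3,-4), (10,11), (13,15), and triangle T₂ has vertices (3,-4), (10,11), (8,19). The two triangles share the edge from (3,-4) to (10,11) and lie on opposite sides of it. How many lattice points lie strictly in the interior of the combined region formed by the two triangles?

The union is the simple quadrilateral with vertices (3,-4), (13,15), (10,11), (8,19) in order.
Using the shoelace formula, 2A = |[3·15 − 13·(-4)] + [13·11 − 10·15] + [10·19 − 8·11] + [8·(-4) − 3·19]| = 103, so the area is 103/2.
Summing gcd(|Δx|,|Δy|) over the edges gives the boundary count: gcd(10,19) + gcd(3,4) + gcd(2,8) + gcd(5,23) = 1+1+2+1 = 5.
By Pick's theorem I = A − B/2 + 1 = 103/2 − 5/2 + 1 = 50.

50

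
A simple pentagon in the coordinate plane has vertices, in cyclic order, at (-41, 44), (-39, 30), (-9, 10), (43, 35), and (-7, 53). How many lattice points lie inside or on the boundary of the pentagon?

By the shoelace formula, twice the signed area is |[(-41)·30 − (-39)·44] + [(-39)·10 − (-9)·30] + [(-9)·35 − 43·10] + [43·53 − (-7)·35] + [(-7)·44 − (-41)·53]| = 4010, so the area is 2005.
The number of boundary lattice points is Σ gcd(|Δx|,|Δy|) = gcd(2,14) + gcd(30,20) + gcd(52,25) + gcd(50,18) + gcd(34,9) = 2+10+1+2+1 = 16.
Pick's theorem gives I = A − B/2 + 1 = 2005 − 16/2 + 1 = 1998, so the closed region contains I + B = 1998 + 16 = 2014 lattice points.

2014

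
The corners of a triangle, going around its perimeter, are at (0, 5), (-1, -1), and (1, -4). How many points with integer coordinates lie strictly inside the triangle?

By the shoelace formula, twice the signed area is |[0·(-1) − (-1)·5] + [(-1)·(-4) − 1·(-1)] + [1·5 − 0·(-4)]| = 15, so the area is 7.5.
Along each edge there are gcd(|Δx|,|Δy|)+1 lattice points, so counting each shared vertex once the boundary has gcd(1,6) + gcd(2,3) + gcd(1,9) = 1+1+1 = 3.
Pick's theorem gives I = A − B/2 + 1 = 7.5 − 3/2 + 1 = 7.

7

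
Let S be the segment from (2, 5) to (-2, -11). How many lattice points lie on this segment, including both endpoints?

5

The number of lattice points on a segment between lattice points is gcd(|Δx|,|Δy|) + 1 = gcd(4,16) + 1 = 4 + 1 = 5.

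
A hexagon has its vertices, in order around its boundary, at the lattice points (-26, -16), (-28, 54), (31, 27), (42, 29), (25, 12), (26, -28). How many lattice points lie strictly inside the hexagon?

By the shoelace formula, twice the signed area is |((-26)·54 − (-28)·(-16)) + ((-28)·27 − 31·54) + (31·29 − 42·27) + (42·12 − 25·29) + (25·(-28) − 26·12) + (26·(-16) − (-26)·(-28))| = 6894, so the area is 3447.
The number of boundary lattice points is Σ gcd(|Δx|,|Δy|) = gcd(2,70) + gcd(59,27) + gcd(11,2) + gcd(17,17) + gcd(1,40) + gcd(52,12) = 2+1+1+17+1+4 = 26.
Pick's theorem gives I = A − B/2 + 1 = 3447 − 26/2 + 1 = 3435.

3435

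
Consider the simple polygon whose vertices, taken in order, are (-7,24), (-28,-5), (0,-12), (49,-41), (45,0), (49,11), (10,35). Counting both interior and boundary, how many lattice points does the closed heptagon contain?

Using the shoelace formula, 2A = |((-7)·(-5) − (-28)·24) + ((-28)·(-12) − 0·(-5)) + (0·(-41) − 49·(-12)) + (49·0 − 45·(-41)) + (45·11 − 49·0) + (49·35 − 10·11) + (10·24 − (-7)·35)| = 6061, so the area is 3030.5.
Along each edge there are gcd(|Δx|,|Δy|)+1 lattice points, so counting each shared vertex once the boundary has gcd(21,29) + gcd(28,7) + gcd(49,29) + gcd(4,41) + gcd(4,11) + gcd(39,24) + gcd(17,11) = 1+7+1+1+1+3+1 = 15.
Pick's theorem gives I = A − B/2 + 1 = 3030.5 − 15/2 + 1 = 3024, so the closed region contains I + B = 3024 + 15 = 3039 lattice points.

3039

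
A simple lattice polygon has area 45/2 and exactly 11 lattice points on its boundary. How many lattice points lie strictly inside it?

18

Pick's theorem A = I + B/2 − 1 rearranges to I = A − B/2 + 1 = 45/2 − 11/2 + 1 = 18.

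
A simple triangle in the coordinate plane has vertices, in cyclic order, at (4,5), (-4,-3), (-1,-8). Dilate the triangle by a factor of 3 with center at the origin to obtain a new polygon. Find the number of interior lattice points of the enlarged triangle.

The shoelace formula gives twice the area as |[4·(-3) − (-4)·5] + [(-4)·(-8) − (-1)·(-3)] + [(-1)·5 − 4·(-8)]| = 64, so the area is 32.
Along each edge there are gcd(|Δx|,|Δy|)+1 lattice points, so counting each shared vertex once the boundary has gcd(8,8) + gcd(3,5) + gcd(5,13) = 8+1+1 = 10.
Scaling by 3 multiplies the area by 3² = 9 (so the new area is 288) and multiplies the boundary lattice-point count by 3, giving 30.
By Pick's theorem, the interior count of the dilated polygon is 288 − 30/2 + 1 = 274.

274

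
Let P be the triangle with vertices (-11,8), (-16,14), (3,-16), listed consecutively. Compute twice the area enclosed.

The shoelace formula gives twice the area as |[(-11)·14 − (-16)·8] + [(-16)·(-16) − 3·14] + [3·8 − (-11)·(-16)]| = 36, so the area is 18.

36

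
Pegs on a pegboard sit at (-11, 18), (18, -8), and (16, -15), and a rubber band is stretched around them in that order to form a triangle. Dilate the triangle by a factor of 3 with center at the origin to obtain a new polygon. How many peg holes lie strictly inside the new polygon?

1141

By the shoelace formula, twice the signed area is |((-11)·(-8) − 18·18) + (18·(-15) − 16·(-8)) + (16·18 − (-11)·(-15))| = 255, so the area is 255/2.
Along each edge there are gcd(|Δx|,|Δy|)+1 lattice points, so counting each shared vertex once the boundary has gcd(29,26) + gcd(2,7) + gcd(27,33) = 1+1+3 = 5.
Scaling by 3 multiplies the area by 3² = 9 (so the new area is 1147.5) and multiplies the boundary lattice-point count by 3, giving 15.
By Pick's theorem, the interior count of the dilated polygon is 1147.5 − 15/2 + 1 = 1141.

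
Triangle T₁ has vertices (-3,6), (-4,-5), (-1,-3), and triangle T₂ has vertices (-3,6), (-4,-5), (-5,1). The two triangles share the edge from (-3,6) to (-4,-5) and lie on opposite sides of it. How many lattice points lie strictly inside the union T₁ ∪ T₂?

23

The union is the simple quadrilateral with vertices (-3,6), (-1,-3), (-4,-5), (-5,1) in order.
The shoelace formula gives twice the area as |((-3)·(-3) − (-1)·6) + ((-1)·(-5) − (-4)·(-3)) + ((-4)·1 − (-5)·(-5)) + ((-5)·6 − (-3)·1)| = 48, so the area is 24.
Summing gcd(|Δx|,|Δy|) over the edges gives the boundary count: gcd(2,9) + gcd(3,2) + gcd(1,6) + gcd(2,5) = 1+1+1+1 = 4.
By Pick's theorem I = A − B/2 + 1 = 24 − 4/2 + 1 = 23.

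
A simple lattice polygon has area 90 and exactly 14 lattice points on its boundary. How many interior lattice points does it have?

From Pick's theorem, I = A − B/2 + 1 = 90 − 14/2 + 1 = 84.

84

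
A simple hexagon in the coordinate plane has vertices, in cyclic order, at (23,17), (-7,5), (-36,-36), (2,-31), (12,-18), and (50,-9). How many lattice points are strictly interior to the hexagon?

Using the shoelace formula, 2A = |[23·5 − (-7)·17] + [(-7)·(-36) − (-36)·5] + [(-36)·(-31) − 2·(-36)] + [2·(-18) − 12·(-31)] + [12·(-9) − 50·(-18)] + [50·17 − 23·(-9)]| = 4039, so the area is 2019.5.
Along each edge there are gcd(|Δx|,|Δy|)+1 lattice points, so counting each shared vertex once the boundary has gcd(30,12) + gcd(29,41) + gcd(38,5) + gcd(10,13) + gcd(38,9) + gcd(27,26) = 6+1+1+1+1+1 = 11.
Pick's theorem gives I = A − B/2 + 1 = 2019.5 − 11/2 + 1 = 2015.

2015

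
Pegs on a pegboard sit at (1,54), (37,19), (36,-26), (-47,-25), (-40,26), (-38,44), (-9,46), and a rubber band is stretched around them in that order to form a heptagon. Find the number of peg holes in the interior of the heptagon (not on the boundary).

5309

Using the shoelace formula, 2A = |[1·19 − 37·54] + [37·(-26) − 36·19] + [36·(-25) − (-47)·(-26)] + [(-47)·26 − (-40)·(-25)] + [(-40)·44 − (-38)·26] + [(-38)·46 − (-9)·44] + [(-9)·54 − 1·46]| = 10625, so the area is 10625/2.
Summing gcd(|Δx|,|Δy|) over the edges gives the boundary count: gcd(36,35) + gcd(1,45) + gcd(83,1) + gcd(7,51) + gcd(2,18) + gcd(29,2) + gcd(10,8) = 1+1+1+1+2+1+2 = 9.
Pick's theorem gives I = A − B/2 + 1 = 10625/2 − 9/2 + 1 = 5309.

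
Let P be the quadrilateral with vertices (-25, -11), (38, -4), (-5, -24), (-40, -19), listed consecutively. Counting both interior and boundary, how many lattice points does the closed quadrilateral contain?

665

Using the shoelace formula, 2A = |[(-25)·(-4) − 38·(-11)] + [38·(-24) − (-5)·(-4)] + [(-5)·(-19) − (-40)·(-24)] + [(-40)·(-11) − (-25)·(-19)]| = 1314, so the area is 657.
Summing gcd(|Δx|,|Δy|) over the edges gives the boundary count: gcd(63,7) + gcd(43,20) + gcd(35,5) + gcd(15,8) = 7+1+5+1 = 14.
Pick's theorem gives I = A − B/2 + 1 = 657 − 14/2 + 1 = 651, so the closed region contains I + B = 651 + 14 = 665 lattice points.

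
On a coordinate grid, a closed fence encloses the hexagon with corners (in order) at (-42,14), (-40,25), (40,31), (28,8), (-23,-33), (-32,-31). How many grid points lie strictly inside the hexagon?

By the shoelace formula, twice the signed area is |((-42)·25 − (-40)·14) + ((-40)·31 − 40·25) + (40·8 − 28·31) + (28·(-33) − (-23)·8) + ((-23)·(-31) − (-32)·(-33)) + ((-32)·14 − (-42)·(-31))| = 6111, so the area is 3055.5.
The number of boundary lattice points is Σ gcd(|Δx|,|Δy|) = gcd(2,11) + gcd(80,6) + gcd(12,23) + gcd(51,41) + gcd(9,2) + gcd(10,45) = 1+2+1+1+1+5 = 11.
Pick's theorem gives I = A − B/2 + 1 = 3055.5 − 11/2 + 1 = 3051.

3051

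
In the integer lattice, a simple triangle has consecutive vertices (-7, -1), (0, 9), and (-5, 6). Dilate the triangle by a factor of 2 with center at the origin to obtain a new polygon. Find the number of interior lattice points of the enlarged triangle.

56

By the shoelace formula, twice the signed area is |((-7)·9 − 0·(-1)) + (0·6 − (-5)·9) + ((-5)·(-1) − (-7)·6)| = 29, so the area is 14.5.
Summing gcd(|Δx|,|Δy|) over the edges gives the boundary count: gcd(7,10) + gcd(5,3) + gcd(2,7) = 1+1+1 = 3.
Scaling by 2 multiplies the area by 2² = 4 (so the new area is 58) and multiplies the boundary lattice-point count by 2, giving 6.
By Pick's theorem, the interior count of the dilated polygon is 58 − 6/2 + 1 = 56.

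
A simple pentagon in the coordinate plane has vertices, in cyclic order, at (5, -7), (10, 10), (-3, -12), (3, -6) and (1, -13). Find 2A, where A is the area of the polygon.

Using the shoelace formula, 2A = |(5·10 − 10·(-7)) + (10·(-12) − (-3)·10) + ((-3)·(-6) − 3·(-12)) + (3·(-13) − 1·(-6)) + (1·(-7) − 5·(-13))| = 109, so the area is 109/2.

109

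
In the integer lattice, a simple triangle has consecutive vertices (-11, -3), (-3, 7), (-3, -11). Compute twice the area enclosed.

144

The shoelace formula gives twice the area as |[(-11)·7 − (-3)·(-3)] + [(-3)·(-11) − (-3)·7] + [(-3)·(-3) − (-11)·(-11)]| = 144, so the area is 72.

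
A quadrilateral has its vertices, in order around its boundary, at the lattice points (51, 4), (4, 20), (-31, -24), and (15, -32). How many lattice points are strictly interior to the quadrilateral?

2267

Using the shoelace formula, 2A = |(51·20 − 4·4) + (4·(-24) − (-31)·20) + ((-31)·(-32) − 15·(-24)) + (15·4 − 51·(-32))| = 4572, so the area is 2286.
Along each edge there are gcd(|Δx|,|Δy|)+1 lattice points, so counting each shared vertex once the boundary has gcd(47,16) + gcd(35,44) + gcd(46,8) + gcd(36,36) = 1+1+2+36 = 40.
Pick's theorem gives I = A − B/2 + 1 = 2286 − 40/2 + 1 = 2267.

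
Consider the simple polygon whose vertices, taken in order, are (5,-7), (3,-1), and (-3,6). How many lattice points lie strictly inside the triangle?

The shoelace formula gives twice the area as |(5·(-1) − 3·(-7)) + (3·6 − (-3)·(-1)) + ((-3)·(-7) − 5·6)| = 22, so the area is 11.
Along each edge there are gcd(|Δx|,|Δy|)+1 lattice points, so counting each shared vertex once the boundary has gcd(2,6) + gcd(6,7) + gcd(8,13) = 2+1+1 = 4.
By Pick's theorem A = I + B/2 − 1, so I = 11 − 4/2 + 1 = 10.

10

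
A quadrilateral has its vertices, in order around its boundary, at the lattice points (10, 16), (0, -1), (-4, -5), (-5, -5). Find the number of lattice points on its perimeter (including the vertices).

Summing gcd(|Δx|,|Δy|) over the edges gives the boundary count: gcd(10,17) + gcd(4,4) + gcd(1,0) + gcd(15,21) = 1+4+1+3 = 9.

9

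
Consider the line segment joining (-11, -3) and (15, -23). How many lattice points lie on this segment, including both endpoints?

3

The number of lattice points on a segment between lattice points is gcd(|Δx|,|Δy|) + 1 = gcd(26,20) + 1 = 2 + 1 = 3.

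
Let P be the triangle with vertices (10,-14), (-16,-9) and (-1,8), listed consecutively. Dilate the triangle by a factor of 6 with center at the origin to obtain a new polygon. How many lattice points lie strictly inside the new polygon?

9268

Using the shoelace formula, 2A = |(10·(-9) − (-16)·(-14)) + ((-16)·8 − (-1)·(-9)) + ((-1)·(-14) − 10·8)| = 517, so the area is 517/2.
The number of boundary lattice points is Σ gcd(|Δx|,|Δy|) = gcd(26,5) + gcd(15,17) + gcd(11,22) = 1+1+11 = 13.
Scaling by 6 multiplies the area by 6² = 36 (so the new area is 9306) and multiplies the boundary lattice-point count by 6, giving 78.
By Pick's theorem, the interior count of the dilated polygon is 9306 − 78/2 + 1 = 9268.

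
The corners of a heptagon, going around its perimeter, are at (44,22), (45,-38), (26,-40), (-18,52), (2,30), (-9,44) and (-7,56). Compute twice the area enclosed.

5942

Using the shoelace formula, 2A = |[44·(-38) − 45·22] + [45·(-40) − 26·(-38)] + [26·52 − (-18)·(-40)] + [(-18)·30 − 2·52] + [2·44 − (-9)·30] + [(-9)·56 − (-7)·44] + [(-7)·22 − 44·56]| = 5942, so the area is 2971.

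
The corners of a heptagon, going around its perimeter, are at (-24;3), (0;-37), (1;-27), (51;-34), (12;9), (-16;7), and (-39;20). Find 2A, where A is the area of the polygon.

By the shoelace formula, twice the signed area is |((-24)·(-37) − 0·3) + (0·(-27) − 1·(-37)) + (1·(-34) − 51·(-27)) + (51·9 − 12·(-34)) + (12·7 − (-16)·9) + ((-16)·20 − (-39)·7) + ((-39)·3 − (-24)·20)| = 3679, so the area is 3679/2.

3679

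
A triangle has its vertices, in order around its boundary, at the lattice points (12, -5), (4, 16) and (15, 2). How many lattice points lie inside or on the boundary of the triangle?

The shoelace formula gives twice the area as |(12·16 − 4·(-5)) + (4·2 − 15·16) + (15·(-5) − 12·2)| = 119, so the area is 119/2.
The number of boundary lattice points is Σ gcd(|Δx|,|Δy|) = gcd(8,21) + gcd(11,14) + gcd(3,7) = 1+1+1 = 3.
Pick's theorem gives I = A − B/2 + 1 = 119/2 − 3/2 + 1 = 59, so the closed region contains I + B = 59 + 3 = 62 lattice points.

62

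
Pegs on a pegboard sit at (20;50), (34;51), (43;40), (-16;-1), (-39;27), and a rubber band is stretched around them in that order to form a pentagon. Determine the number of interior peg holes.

By the shoelace formula, twice the signed area is |(20·51 − 34·50) + (34·40 − 43·51) + (43·(-1) − (-16)·40) + ((-16)·27 − (-39)·(-1)) + ((-39)·50 − 20·27)| = 3877, so the area is 1938.5.
Along each edge there are gcd(|Δx|,|Δy|)+1 lattice points, so counting each shared vertex once the boundary has gcd(14,1) + gcd(9,11) + gcd(59,41) + gcd(23,28) + gcd(59,23) = 1+1+1+1+1 = 5.
By Pick's theorem A = I + B/2 − 1, so I = 1938.5 − 5/2 + 1 = 1937.

1937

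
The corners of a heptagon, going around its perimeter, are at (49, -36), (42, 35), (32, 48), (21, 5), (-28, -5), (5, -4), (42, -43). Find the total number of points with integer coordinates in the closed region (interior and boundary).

By the shoelace formula, twice the signed area is |[49·35 − 42·(-36)] + [42·48 − 32·35] + [32·5 − 21·48] + [21·(-5) − (-28)·5] + [(-28)·(-4) − 5·(-5)] + [5·(-43) − 42·(-4)] + [42·(-36) − 49·(-43)]| = 3995, so the area is 3995/2.
Summing gcd(|Δx|,|Δy|) over the edges gives the boundary count: gcd(7,71) + gcd(10,13) + gcd(11,43) + gcd(49,10) + gcd(33,1) + gcd(37,39) + gcd(7,7) = 1+1+1+1+1+1+7 = 13.
Pick's theorem gives I = A − B/2 + 1 = 3995/2 − 13/2 + 1 = 1992, so the closed region contains I + B = 1992 + 13 = 2005 lattice points.

2005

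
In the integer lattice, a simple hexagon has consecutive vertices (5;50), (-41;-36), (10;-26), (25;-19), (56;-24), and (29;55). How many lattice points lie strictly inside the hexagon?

By the shoelace formula, twice the signed area is |[5·(-36) − (-41)·50] + [(-41)·(-26) − 10·(-36)] + [10·(-19) − 25·(-26)] + [25·(-24) − 56·(-19)] + [56·55 − 29·(-24)] + [29·50 − 5·55]| = 9171, so the area is 9171/2.
Summing gcd(|Δx|,|Δy|) over the edges gives the boundary count: gcd(46,86) + gcd(51,10) + gcd(15,7) + gcd(31,5) + gcd(27,79) + gcd(24,5) = 2+1+1+1+1+1 = 7.
By Pick's theorem A = I + B/2 − 1, so I = 9171/2 − 7/2 + 1 = 4583.

4583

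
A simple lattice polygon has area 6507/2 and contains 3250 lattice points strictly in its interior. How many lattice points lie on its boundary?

Pick's theorem gives A = I + B/2 − 1, so B = 2(A − I + 1) = 2(6507/2 − 3250 + 1) = 9.

9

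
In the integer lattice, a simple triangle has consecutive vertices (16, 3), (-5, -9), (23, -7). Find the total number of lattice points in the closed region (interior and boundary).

By the shoelace formula, twice the signed area is |[16·(-9) − (-5)·3] + [(-5)·(-7) − 23·(-9)] + [23·3 − 16·(-7)]| = 294, so the area is 147.
Along each edge there are gcd(|Δx|,|Δy|)+1 lattice points, so counting each shared vertex once the boundary has gcd(21,12) + gcd(28,2) + gcd(7,10) = 3+2+1 = 6.
Pick's theorem gives I = A − B/2 + 1 = 147 − 6/2 + 1 = 145, so the closed region contains I + B = 145 + 6 = 151 lattice points.

151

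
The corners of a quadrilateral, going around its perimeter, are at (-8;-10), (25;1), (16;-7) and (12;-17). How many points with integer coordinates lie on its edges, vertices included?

Along each edge there are gcd(|Δx|,|Δy|)+1 lattice points, so counting each shared vertex once the boundary has gcd(33,11) + gcd(9,8) + gcd(4,10) + gcd(20,7) = 11+1+2+1 = 15.

15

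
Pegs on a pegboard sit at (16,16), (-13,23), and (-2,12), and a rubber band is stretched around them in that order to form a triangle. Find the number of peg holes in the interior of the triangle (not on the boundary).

Using the shoelace formula, 2A = |[16·23 − (-13)·16] + [(-13)·12 − (-2)·23] + [(-2)·16 − 16·12]| = 242, so the area is 121.
Along each edge there are gcd(|Δx|,|Δy|)+1 lattice points, so counting each shared vertex once the boundary has gcd(29,7) + gcd(11,11) + gcd(18,4) = 1+11+2 = 14.
Pick's theorem gives I = A − B/2 + 1 = 121 − 14/2 + 1 = 115.

115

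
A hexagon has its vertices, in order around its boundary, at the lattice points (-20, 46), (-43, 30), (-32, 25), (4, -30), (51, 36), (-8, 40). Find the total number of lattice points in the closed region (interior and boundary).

Using the shoelace formula, 2A = |[(-20)·30 − (-43)·46] + [(-43)·25 − (-32)·30] + [(-32)·(-30) − 4·25] + [4·36 − 51·(-30)] + [51·40 − (-8)·36] + [(-8)·46 − (-20)·40]| = 6557, so the area is 3278.5.
The number of boundary lattice points is Σ gcd(|Δx|,|Δy|) = gcd(23,16) + gcd(11,5) + gcd(36,55) + gcd(47,66) + gcd(59,4) + gcd(12,6) = 1+1+1+1+1+6 = 11.
Pick's theorem gives I = A − B/2 + 1 = 3278.5 − 11/2 + 1 = 3274, so the closed region contains I + B = 3274 + 11 = 3285 lattice points.

3285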